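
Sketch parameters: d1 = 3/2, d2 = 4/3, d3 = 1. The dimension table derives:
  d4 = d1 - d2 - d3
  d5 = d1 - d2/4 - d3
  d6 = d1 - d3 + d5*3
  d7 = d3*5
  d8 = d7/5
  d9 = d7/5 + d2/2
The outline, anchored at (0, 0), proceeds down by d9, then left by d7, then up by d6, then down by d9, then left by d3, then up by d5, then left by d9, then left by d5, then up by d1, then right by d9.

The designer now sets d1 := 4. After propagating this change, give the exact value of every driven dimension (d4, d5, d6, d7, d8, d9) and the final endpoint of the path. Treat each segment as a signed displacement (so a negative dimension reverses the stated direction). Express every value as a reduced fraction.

d4 = 5/3
d5 = 8/3
d6 = 11
d7 = 5
d8 = 1
d9 = 5/3
endpoint = (-26/3, 43/3)

Apply edit: d1 := 4
  d4 = d1 - d2 - d3 = 5/3
  d5 = d1 - d2/4 - d3 = 8/3
  d6 = d1 - d3 + d5*3 = 11
  d7 = d3*5 = 5
  d8 = d7/5 = 1
  d9 = d7/5 + d2/2 = 5/3
Walk from origin (0, 0):
  seg 1: down by d9 = 5/3 → (0, -5/3)
  seg 2: left by d7 = 5 → (-5, -5/3)
  seg 3: up by d6 = 11 → (-5, 28/3)
  seg 4: down by d9 = 5/3 → (-5, 23/3)
  seg 5: left by d3 = 1 → (-6, 23/3)
  seg 6: up by d5 = 8/3 → (-6, 31/3)
  seg 7: left by d9 = 5/3 → (-23/3, 31/3)
  seg 8: left by d5 = 8/3 → (-31/3, 31/3)
  seg 9: up by d1 = 4 → (-31/3, 43/3)
  seg 10: right by d9 = 5/3 → (-26/3, 43/3)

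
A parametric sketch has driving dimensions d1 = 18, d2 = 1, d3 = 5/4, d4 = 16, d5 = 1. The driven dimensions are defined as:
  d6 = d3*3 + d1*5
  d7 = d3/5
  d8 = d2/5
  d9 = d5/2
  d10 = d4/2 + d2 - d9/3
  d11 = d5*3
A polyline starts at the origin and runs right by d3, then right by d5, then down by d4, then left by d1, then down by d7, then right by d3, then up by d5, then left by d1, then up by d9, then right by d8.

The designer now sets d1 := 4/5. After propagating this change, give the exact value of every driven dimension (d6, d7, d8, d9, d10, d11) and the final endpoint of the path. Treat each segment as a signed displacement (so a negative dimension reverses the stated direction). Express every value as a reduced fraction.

Apply edit: d1 := 4/5
  d6 = d3*3 + d1*5 = 31/4
  d7 = d3/5 = 1/4
  d8 = d2/5 = 1/5
  d9 = d5/2 = 1/2
  d10 = d4/2 + d2 - d9/3 = 53/6
  d11 = d5*3 = 3
Walk from origin (0, 0):
  seg 1: right by d3 = 5/4 → (5/4, 0)
  seg 2: right by d5 = 1 → (9/4, 0)
  seg 3: down by d4 = 16 → (9/4, -16)
  seg 4: left by d1 = 4/5 → (29/20, -16)
  seg 5: down by d7 = 1/4 → (29/20, -65/4)
  seg 6: right by d3 = 5/4 → (27/10, -65/4)
  seg 7: up by d5 = 1 → (27/10, -61/4)
  seg 8: left by d1 = 4/5 → (19/10, -61/4)
  seg 9: up by d9 = 1/2 → (19/10, -59/4)
  seg 10: right by d8 = 1/5 → (21/10, -59/4)

d6 = 31/4
d7 = 1/4
d8 = 1/5
d9 = 1/2
d10 = 53/6
d11 = 3
endpoint = (21/10, -59/4)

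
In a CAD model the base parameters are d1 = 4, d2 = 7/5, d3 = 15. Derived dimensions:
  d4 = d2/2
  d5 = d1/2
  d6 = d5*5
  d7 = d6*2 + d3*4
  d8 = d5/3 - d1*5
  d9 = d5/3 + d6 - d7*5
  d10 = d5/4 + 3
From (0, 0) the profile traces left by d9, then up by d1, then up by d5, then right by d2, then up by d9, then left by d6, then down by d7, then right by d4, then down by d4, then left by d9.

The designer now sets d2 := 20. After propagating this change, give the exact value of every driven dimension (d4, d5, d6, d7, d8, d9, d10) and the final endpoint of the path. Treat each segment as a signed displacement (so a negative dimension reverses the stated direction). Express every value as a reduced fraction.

d4 = 10
d5 = 2
d6 = 10
d7 = 80
d8 = -58/3
d9 = -1168/3
d10 = 7/2
endpoint = (2396/3, -1420/3)

Apply edit: d2 := 20
  d4 = d2/2 = 10
  d5 = d1/2 = 2
  d6 = d5*5 = 10
  d7 = d6*2 + d3*4 = 80
  d8 = d5/3 - d1*5 = -58/3
  d9 = d5/3 + d6 - d7*5 = -1168/3
  d10 = d5/4 + 3 = 7/2
Walk from origin (0, 0):
  seg 1: left by d9 = -1168/3 → (1168/3, 0)
  seg 2: up by d1 = 4 → (1168/3, 4)
  seg 3: up by d5 = 2 → (1168/3, 6)
  seg 4: right by d2 = 20 → (1228/3, 6)
  seg 5: up by d9 = -1168/3 → (1228/3, -1150/3)
  seg 6: left by d6 = 10 → (1198/3, -1150/3)
  seg 7: down by d7 = 80 → (1198/3, -1390/3)
  seg 8: right by d4 = 10 → (1228/3, -1390/3)
  seg 9: down by d4 = 10 → (1228/3, -1420/3)
  seg 10: left by d9 = -1168/3 → (2396/3, -1420/3)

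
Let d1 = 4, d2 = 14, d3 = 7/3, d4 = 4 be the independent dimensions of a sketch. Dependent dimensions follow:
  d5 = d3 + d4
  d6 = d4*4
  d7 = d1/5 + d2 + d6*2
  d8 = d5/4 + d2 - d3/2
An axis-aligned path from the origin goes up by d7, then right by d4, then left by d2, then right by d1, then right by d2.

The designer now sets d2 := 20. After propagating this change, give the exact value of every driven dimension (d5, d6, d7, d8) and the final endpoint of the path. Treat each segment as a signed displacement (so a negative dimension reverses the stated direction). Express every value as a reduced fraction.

d5 = 19/3
d6 = 16
d7 = 264/5
d8 = 245/12
endpoint = (8, 264/5)

Apply edit: d2 := 20
  d5 = d3 + d4 = 19/3
  d6 = d4*4 = 16
  d7 = d1/5 + d2 + d6*2 = 264/5
  d8 = d5/4 + d2 - d3/2 = 245/12
Walk from origin (0, 0):
  seg 1: up by d7 = 264/5 → (0, 264/5)
  seg 2: right by d4 = 4 → (4, 264/5)
  seg 3: left by d2 = 20 → (-16, 264/5)
  seg 4: right by d1 = 4 → (-12, 264/5)
  seg 5: right by d2 = 20 → (8, 264/5)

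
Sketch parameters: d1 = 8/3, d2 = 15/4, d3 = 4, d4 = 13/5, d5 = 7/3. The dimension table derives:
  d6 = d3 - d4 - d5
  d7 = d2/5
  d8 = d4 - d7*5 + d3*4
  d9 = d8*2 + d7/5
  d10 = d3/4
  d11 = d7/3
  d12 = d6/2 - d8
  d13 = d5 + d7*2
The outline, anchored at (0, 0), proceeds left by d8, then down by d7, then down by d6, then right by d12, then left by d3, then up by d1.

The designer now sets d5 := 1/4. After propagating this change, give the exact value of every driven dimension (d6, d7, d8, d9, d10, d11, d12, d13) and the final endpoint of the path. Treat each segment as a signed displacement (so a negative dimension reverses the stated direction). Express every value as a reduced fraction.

d6 = 23/20
d7 = 3/4
d8 = 297/20
d9 = 597/20
d10 = 1
d11 = 1/4
d12 = -571/40
d13 = 7/4
endpoint = (-265/8, 23/30)

Apply edit: d5 := 1/4
  d6 = d3 - d4 - d5 = 23/20
  d7 = d2/5 = 3/4
  d8 = d4 - d7*5 + d3*4 = 297/20
  d9 = d8*2 + d7/5 = 597/20
  d10 = d3/4 = 1
  d11 = d7/3 = 1/4
  d12 = d6/2 - d8 = -571/40
  d13 = d5 + d7*2 = 7/4
Walk from origin (0, 0):
  seg 1: left by d8 = 297/20 → (-297/20, 0)
  seg 2: down by d7 = 3/4 → (-297/20, -3/4)
  seg 3: down by d6 = 23/20 → (-297/20, -19/10)
  seg 4: right by d12 = -571/40 → (-233/8, -19/10)
  seg 5: left by d3 = 4 → (-265/8, -19/10)
  seg 6: up by d1 = 8/3 → (-265/8, 23/30)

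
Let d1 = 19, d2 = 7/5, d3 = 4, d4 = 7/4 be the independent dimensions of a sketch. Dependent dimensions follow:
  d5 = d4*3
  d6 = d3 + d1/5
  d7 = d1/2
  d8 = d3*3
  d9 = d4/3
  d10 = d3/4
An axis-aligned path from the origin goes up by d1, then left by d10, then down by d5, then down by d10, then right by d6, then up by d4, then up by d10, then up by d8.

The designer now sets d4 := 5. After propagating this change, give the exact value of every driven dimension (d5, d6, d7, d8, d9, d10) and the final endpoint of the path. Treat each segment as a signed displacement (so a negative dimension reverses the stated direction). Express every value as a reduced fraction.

d5 = 15
d6 = 39/5
d7 = 19/2
d8 = 12
d9 = 5/3
d10 = 1
endpoint = (34/5, 21)

Apply edit: d4 := 5
  d5 = d4*3 = 15
  d6 = d3 + d1/5 = 39/5
  d7 = d1/2 = 19/2
  d8 = d3*3 = 12
  d9 = d4/3 = 5/3
  d10 = d3/4 = 1
Walk from origin (0, 0):
  seg 1: up by d1 = 19 → (0, 19)
  seg 2: left by d10 = 1 → (-1, 19)
  seg 3: down by d5 = 15 → (-1, 4)
  seg 4: down by d10 = 1 → (-1, 3)
  seg 5: right by d6 = 39/5 → (34/5, 3)
  seg 6: up by d4 = 5 → (34/5, 8)
  seg 7: up by d10 = 1 → (34/5, 9)
  seg 8: up by d8 = 12 → (34/5, 21)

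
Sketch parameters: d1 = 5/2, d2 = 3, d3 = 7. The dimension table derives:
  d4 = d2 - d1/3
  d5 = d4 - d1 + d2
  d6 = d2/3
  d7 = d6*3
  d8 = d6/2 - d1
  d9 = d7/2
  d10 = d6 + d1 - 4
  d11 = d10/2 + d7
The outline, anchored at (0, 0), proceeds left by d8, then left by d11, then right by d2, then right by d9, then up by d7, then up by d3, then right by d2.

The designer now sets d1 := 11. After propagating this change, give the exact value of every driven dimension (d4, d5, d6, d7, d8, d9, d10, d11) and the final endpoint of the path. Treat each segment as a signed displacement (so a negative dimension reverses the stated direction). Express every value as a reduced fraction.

Apply edit: d1 := 11
  d4 = d2 - d1/3 = -2/3
  d5 = d4 - d1 + d2 = -26/3
  d6 = d2/3 = 1
  d7 = d6*3 = 3
  d8 = d6/2 - d1 = -21/2
  d9 = d7/2 = 3/2
  d10 = d6 + d1 - 4 = 8
  d11 = d10/2 + d7 = 7
Walk from origin (0, 0):
  seg 1: left by d8 = -21/2 → (21/2, 0)
  seg 2: left by d11 = 7 → (7/2, 0)
  seg 3: right by d2 = 3 → (13/2, 0)
  seg 4: right by d9 = 3/2 → (8, 0)
  seg 5: up by d7 = 3 → (8, 3)
  seg 6: up by d3 = 7 → (8, 10)
  seg 7: right by d2 = 3 → (11, 10)

d4 = -2/3
d5 = -26/3
d6 = 1
d7 = 3
d8 = -21/2
d9 = 3/2
d10 = 8
d11 = 7
endpoint = (11, 10)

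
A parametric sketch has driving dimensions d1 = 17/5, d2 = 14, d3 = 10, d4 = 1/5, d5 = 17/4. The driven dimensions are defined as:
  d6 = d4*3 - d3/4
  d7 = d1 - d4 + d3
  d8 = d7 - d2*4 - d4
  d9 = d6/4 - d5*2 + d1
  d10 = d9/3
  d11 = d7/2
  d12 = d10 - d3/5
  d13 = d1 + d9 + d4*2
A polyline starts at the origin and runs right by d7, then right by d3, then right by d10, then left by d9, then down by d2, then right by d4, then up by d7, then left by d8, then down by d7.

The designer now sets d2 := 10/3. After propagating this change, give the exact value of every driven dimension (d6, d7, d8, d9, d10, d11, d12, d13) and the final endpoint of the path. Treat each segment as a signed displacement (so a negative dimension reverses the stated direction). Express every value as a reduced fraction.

Apply edit: d2 := 10/3
  d6 = d4*3 - d3/4 = -19/10
  d7 = d1 - d4 + d3 = 66/5
  d8 = d7 - d2*4 - d4 = -1/3
  d9 = d6/4 - d5*2 + d1 = -223/40
  d10 = d9/3 = -223/120
  d11 = d7/2 = 33/5
  d12 = d10 - d3/5 = -463/120
  d13 = d1 + d9 + d4*2 = -71/40
Walk from origin (0, 0):
  seg 1: right by d7 = 66/5 → (66/5, 0)
  seg 2: right by d3 = 10 → (116/5, 0)
  seg 3: right by d10 = -223/120 → (2561/120, 0)
  seg 4: left by d9 = -223/40 → (323/12, 0)
  seg 5: down by d2 = 10/3 → (323/12, -10/3)
  seg 6: right by d4 = 1/5 → (1627/60, -10/3)
  seg 7: up by d7 = 66/5 → (1627/60, 148/15)
  seg 8: left by d8 = -1/3 → (549/20, 148/15)
  seg 9: down by d7 = 66/5 → (549/20, -10/3)

d6 = -19/10
d7 = 66/5
d8 = -1/3
d9 = -223/40
d10 = -223/120
d11 = 33/5
d12 = -463/120
d13 = -71/40
endpoint = (549/20, -10/3)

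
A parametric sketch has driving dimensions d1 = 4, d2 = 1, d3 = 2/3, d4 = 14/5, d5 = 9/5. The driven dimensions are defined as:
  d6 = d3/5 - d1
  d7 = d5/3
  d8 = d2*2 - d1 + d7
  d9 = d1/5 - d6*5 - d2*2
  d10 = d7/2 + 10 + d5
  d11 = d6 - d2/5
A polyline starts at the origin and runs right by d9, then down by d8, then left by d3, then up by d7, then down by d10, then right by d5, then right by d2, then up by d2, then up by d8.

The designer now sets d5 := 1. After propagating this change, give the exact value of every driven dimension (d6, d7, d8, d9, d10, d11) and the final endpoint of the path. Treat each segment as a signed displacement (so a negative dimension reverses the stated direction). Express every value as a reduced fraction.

Apply edit: d5 := 1
  d6 = d3/5 - d1 = -58/15
  d7 = d5/3 = 1/3
  d8 = d2*2 - d1 + d7 = -5/3
  d9 = d1/5 - d6*5 - d2*2 = 272/15
  d10 = d7/2 + 10 + d5 = 67/6
  d11 = d6 - d2/5 = -61/15
Walk from origin (0, 0):
  seg 1: right by d9 = 272/15 → (272/15, 0)
  seg 2: down by d8 = -5/3 → (272/15, 5/3)
  seg 3: left by d3 = 2/3 → (262/15, 5/3)
  seg 4: up by d7 = 1/3 → (262/15, 2)
  seg 5: down by d10 = 67/6 → (262/15, -55/6)
  seg 6: right by d5 = 1 → (277/15, -55/6)
  seg 7: right by d2 = 1 → (292/15, -55/6)
  seg 8: up by d2 = 1 → (292/15, -49/6)
  seg 9: up by d8 = -5/3 → (292/15, -59/6)

d6 = -58/15
d7 = 1/3
d8 = -5/3
d9 = 272/15
d10 = 67/6
d11 = -61/15
endpoint = (292/15, -59/6)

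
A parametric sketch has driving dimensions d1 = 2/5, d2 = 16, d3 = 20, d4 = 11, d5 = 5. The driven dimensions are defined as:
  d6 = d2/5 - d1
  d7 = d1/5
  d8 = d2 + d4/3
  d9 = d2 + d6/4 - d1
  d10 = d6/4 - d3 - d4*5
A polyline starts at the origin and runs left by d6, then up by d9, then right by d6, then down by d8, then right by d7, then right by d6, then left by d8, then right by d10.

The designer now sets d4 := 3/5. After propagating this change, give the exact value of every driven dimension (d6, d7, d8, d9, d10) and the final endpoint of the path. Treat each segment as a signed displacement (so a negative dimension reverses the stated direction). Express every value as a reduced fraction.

Apply edit: d4 := 3/5
  d6 = d2/5 - d1 = 14/5
  d7 = d1/5 = 2/25
  d8 = d2 + d4/3 = 81/5
  d9 = d2 + d6/4 - d1 = 163/10
  d10 = d6/4 - d3 - d4*5 = -223/10
Walk from origin (0, 0):
  seg 1: left by d6 = 14/5 → (-14/5, 0)
  seg 2: up by d9 = 163/10 → (-14/5, 163/10)
  seg 3: right by d6 = 14/5 → (0, 163/10)
  seg 4: down by d8 = 81/5 → (0, 1/10)
  seg 5: right by d7 = 2/25 → (2/25, 1/10)
  seg 6: right by d6 = 14/5 → (72/25, 1/10)
  seg 7: left by d8 = 81/5 → (-333/25, 1/10)
  seg 8: right by d10 = -223/10 → (-1781/50, 1/10)

d6 = 14/5
d7 = 2/25
d8 = 81/5
d9 = 163/10
d10 = -223/10
endpoint = (-1781/50, 1/10)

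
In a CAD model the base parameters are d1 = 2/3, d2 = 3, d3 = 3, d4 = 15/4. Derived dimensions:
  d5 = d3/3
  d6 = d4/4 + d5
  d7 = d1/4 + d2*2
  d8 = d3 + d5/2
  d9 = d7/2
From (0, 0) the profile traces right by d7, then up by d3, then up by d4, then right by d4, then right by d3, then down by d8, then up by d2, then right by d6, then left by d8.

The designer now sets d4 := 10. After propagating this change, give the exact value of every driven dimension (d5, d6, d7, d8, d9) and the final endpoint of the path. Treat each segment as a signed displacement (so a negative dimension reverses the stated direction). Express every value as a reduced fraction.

Apply edit: d4 := 10
  d5 = d3/3 = 1
  d6 = d4/4 + d5 = 7/2
  d7 = d1/4 + d2*2 = 37/6
  d8 = d3 + d5/2 = 7/2
  d9 = d7/2 = 37/12
Walk from origin (0, 0):
  seg 1: right by d7 = 37/6 → (37/6, 0)
  seg 2: up by d3 = 3 → (37/6, 3)
  seg 3: up by d4 = 10 → (37/6, 13)
  seg 4: right by d4 = 10 → (97/6, 13)
  seg 5: right by d3 = 3 → (115/6, 13)
  seg 6: down by d8 = 7/2 → (115/6, 19/2)
  seg 7: up by d2 = 3 → (115/6, 25/2)
  seg 8: right by d6 = 7/2 → (68/3, 25/2)
  seg 9: left by d8 = 7/2 → (115/6, 25/2)

d5 = 1
d6 = 7/2
d7 = 37/6
d8 = 7/2
d9 = 37/12
endpoint = (115/6, 25/2)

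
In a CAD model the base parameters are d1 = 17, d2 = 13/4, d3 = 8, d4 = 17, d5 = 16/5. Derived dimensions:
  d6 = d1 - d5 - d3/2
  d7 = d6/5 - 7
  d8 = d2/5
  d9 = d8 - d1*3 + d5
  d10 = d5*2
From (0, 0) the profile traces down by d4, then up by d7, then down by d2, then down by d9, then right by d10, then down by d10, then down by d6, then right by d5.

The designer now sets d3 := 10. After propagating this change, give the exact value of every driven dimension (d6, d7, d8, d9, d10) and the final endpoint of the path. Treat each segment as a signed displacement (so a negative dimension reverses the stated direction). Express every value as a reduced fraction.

Apply edit: d3 := 10
  d6 = d1 - d5 - d3/2 = 44/5
  d7 = d6/5 - 7 = -131/25
  d8 = d2/5 = 13/20
  d9 = d8 - d1*3 + d5 = -943/20
  d10 = d5*2 = 32/5
Walk from origin (0, 0):
  seg 1: down by d4 = 17 → (0, -17)
  seg 2: up by d7 = -131/25 → (0, -556/25)
  seg 3: down by d2 = 13/4 → (0, -2549/100)
  seg 4: down by d9 = -943/20 → (0, 1083/50)
  seg 5: right by d10 = 32/5 → (32/5, 1083/50)
  seg 6: down by d10 = 32/5 → (32/5, 763/50)
  seg 7: down by d6 = 44/5 → (32/5, 323/50)
  seg 8: right by d5 = 16/5 → (48/5, 323/50)

d6 = 44/5
d7 = -131/25
d8 = 13/20
d9 = -943/20
d10 = 32/5
endpoint = (48/5, 323/50)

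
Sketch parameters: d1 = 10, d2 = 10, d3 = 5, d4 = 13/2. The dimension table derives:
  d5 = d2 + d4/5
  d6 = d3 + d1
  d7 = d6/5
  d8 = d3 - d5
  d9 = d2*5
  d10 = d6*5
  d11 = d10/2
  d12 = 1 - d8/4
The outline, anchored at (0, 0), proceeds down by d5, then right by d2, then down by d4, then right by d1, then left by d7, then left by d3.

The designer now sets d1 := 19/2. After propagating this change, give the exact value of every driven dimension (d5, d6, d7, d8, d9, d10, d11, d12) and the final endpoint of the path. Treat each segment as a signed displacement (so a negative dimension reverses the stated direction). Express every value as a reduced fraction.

Apply edit: d1 := 19/2
  d5 = d2 + d4/5 = 113/10
  d6 = d3 + d1 = 29/2
  d7 = d6/5 = 29/10
  d8 = d3 - d5 = -63/10
  d9 = d2*5 = 50
  d10 = d6*5 = 145/2
  d11 = d10/2 = 145/4
  d12 = 1 - d8/4 = 103/40
Walk from origin (0, 0):
  seg 1: down by d5 = 113/10 → (0, -113/10)
  seg 2: right by d2 = 10 → (10, -113/10)
  seg 3: down by d4 = 13/2 → (10, -89/5)
  seg 4: right by d1 = 19/2 → (39/2, -89/5)
  seg 5: left by d7 = 29/10 → (83/5, -89/5)
  seg 6: left by d3 = 5 → (58/5, -89/5)

d5 = 113/10
d6 = 29/2
d7 = 29/10
d8 = -63/10
d9 = 50
d10 = 145/2
d11 = 145/4
d12 = 103/40
endpoint = (58/5, -89/5)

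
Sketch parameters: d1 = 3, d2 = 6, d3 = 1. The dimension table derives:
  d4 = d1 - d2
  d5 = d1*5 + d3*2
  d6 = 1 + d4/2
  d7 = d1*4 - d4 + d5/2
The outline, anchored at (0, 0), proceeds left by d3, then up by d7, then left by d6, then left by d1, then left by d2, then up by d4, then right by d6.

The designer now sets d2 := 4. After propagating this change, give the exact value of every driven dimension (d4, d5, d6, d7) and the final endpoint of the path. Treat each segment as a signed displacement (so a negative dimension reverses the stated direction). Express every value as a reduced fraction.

d4 = -1
d5 = 17
d6 = 1/2
d7 = 43/2
endpoint = (-8, 41/2)

Apply edit: d2 := 4
  d4 = d1 - d2 = -1
  d5 = d1*5 + d3*2 = 17
  d6 = 1 + d4/2 = 1/2
  d7 = d1*4 - d4 + d5/2 = 43/2
Walk from origin (0, 0):
  seg 1: left by d3 = 1 → (-1, 0)
  seg 2: up by d7 = 43/2 → (-1, 43/2)
  seg 3: left by d6 = 1/2 → (-3/2, 43/2)
  seg 4: left by d1 = 3 → (-9/2, 43/2)
  seg 5: left by d2 = 4 → (-17/2, 43/2)
  seg 6: up by d4 = -1 → (-17/2, 41/2)
  seg 7: right by d6 = 1/2 → (-8, 41/2)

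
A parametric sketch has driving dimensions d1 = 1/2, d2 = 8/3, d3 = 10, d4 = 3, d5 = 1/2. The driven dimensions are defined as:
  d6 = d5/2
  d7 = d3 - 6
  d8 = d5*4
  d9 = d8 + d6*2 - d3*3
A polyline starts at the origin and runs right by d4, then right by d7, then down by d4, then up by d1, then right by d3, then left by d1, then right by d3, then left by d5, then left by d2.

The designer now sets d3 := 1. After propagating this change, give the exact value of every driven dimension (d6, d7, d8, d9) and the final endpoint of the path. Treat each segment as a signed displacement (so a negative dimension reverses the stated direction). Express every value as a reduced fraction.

Apply edit: d3 := 1
  d6 = d5/2 = 1/4
  d7 = d3 - 6 = -5
  d8 = d5*4 = 2
  d9 = d8 + d6*2 - d3*3 = -1/2
Walk from origin (0, 0):
  seg 1: right by d4 = 3 → (3, 0)
  seg 2: right by d7 = -5 → (-2, 0)
  seg 3: down by d4 = 3 → (-2, -3)
  seg 4: up by d1 = 1/2 → (-2, -5/2)
  seg 5: right by d3 = 1 → (-1, -5/2)
  seg 6: left by d1 = 1/2 → (-3/2, -5/2)
  seg 7: right by d3 = 1 → (-1/2, -5/2)
  seg 8: left by d5 = 1/2 → (-1, -5/2)
  seg 9: left by d2 = 8/3 → (-11/3, -5/2)

d6 = 1/4
d7 = -5
d8 = 2
d9 = -1/2
endpoint = (-11/3, -5/2)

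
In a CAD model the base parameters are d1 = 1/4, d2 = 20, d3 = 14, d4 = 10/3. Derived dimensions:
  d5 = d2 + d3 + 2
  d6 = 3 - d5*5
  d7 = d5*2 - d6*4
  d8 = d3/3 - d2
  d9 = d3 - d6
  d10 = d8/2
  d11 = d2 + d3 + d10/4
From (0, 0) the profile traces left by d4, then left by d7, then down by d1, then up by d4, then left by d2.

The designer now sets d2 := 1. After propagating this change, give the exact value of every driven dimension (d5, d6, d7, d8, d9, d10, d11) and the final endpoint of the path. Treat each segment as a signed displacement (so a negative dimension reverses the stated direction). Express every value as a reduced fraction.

Apply edit: d2 := 1
  d5 = d2 + d3 + 2 = 17
  d6 = 3 - d5*5 = -82
  d7 = d5*2 - d6*4 = 362
  d8 = d3/3 - d2 = 11/3
  d9 = d3 - d6 = 96
  d10 = d8/2 = 11/6
  d11 = d2 + d3 + d10/4 = 371/24
Walk from origin (0, 0):
  seg 1: left by d4 = 10/3 → (-10/3, 0)
  seg 2: left by d7 = 362 → (-1096/3, 0)
  seg 3: down by d1 = 1/4 → (-1096/3, -1/4)
  seg 4: up by d4 = 10/3 → (-1096/3, 37/12)
  seg 5: left by d2 = 1 → (-1099/3, 37/12)

d5 = 17
d6 = -82
d7 = 362
d8 = 11/3
d9 = 96
d10 = 11/6
d11 = 371/24
endpoint = (-1099/3, 37/12)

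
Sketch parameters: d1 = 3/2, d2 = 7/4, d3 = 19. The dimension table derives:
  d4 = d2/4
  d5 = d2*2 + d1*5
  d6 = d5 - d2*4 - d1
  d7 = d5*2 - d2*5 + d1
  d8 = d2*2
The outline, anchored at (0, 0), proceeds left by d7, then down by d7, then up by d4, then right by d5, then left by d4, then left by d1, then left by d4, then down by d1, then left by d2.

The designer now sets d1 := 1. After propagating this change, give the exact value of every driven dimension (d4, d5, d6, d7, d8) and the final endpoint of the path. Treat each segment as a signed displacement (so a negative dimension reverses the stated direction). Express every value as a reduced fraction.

Apply edit: d1 := 1
  d4 = d2/4 = 7/16
  d5 = d2*2 + d1*5 = 17/2
  d6 = d5 - d2*4 - d1 = 1/2
  d7 = d5*2 - d2*5 + d1 = 37/4
  d8 = d2*2 = 7/2
Walk from origin (0, 0):
  seg 1: left by d7 = 37/4 → (-37/4, 0)
  seg 2: down by d7 = 37/4 → (-37/4, -37/4)
  seg 3: up by d4 = 7/16 → (-37/4, -141/16)
  seg 4: right by d5 = 17/2 → (-3/4, -141/16)
  seg 5: left by d4 = 7/16 → (-19/16, -141/16)
  seg 6: left by d1 = 1 → (-35/16, -141/16)
  seg 7: left by d4 = 7/16 → (-21/8, -141/16)
  seg 8: down by d1 = 1 → (-21/8, -157/16)
  seg 9: left by d2 = 7/4 → (-35/8, -157/16)

d4 = 7/16
d5 = 17/2
d6 = 1/2
d7 = 37/4
d8 = 7/2
endpoint = (-35/8, -157/16)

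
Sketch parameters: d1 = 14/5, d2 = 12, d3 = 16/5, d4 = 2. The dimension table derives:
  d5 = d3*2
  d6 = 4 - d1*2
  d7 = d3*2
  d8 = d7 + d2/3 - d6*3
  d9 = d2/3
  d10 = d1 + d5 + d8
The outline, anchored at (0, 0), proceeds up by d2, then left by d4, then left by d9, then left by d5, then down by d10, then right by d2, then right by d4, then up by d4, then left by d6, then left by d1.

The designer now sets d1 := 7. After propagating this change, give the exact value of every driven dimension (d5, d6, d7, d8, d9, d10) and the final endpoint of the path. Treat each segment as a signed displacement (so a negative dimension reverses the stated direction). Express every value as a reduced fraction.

Apply edit: d1 := 7
  d5 = d3*2 = 32/5
  d6 = 4 - d1*2 = -10
  d7 = d3*2 = 32/5
  d8 = d7 + d2/3 - d6*3 = 202/5
  d9 = d2/3 = 4
  d10 = d1 + d5 + d8 = 269/5
Walk from origin (0, 0):
  seg 1: up by d2 = 12 → (0, 12)
  seg 2: left by d4 = 2 → (-2, 12)
  seg 3: left by d9 = 4 → (-6, 12)
  seg 4: left by d5 = 32/5 → (-62/5, 12)
  seg 5: down by d10 = 269/5 → (-62/5, -209/5)
  seg 6: right by d2 = 12 → (-2/5, -209/5)
  seg 7: right by d4 = 2 → (8/5, -209/5)
  seg 8: up by d4 = 2 → (8/5, -199/5)
  seg 9: left by d6 = -10 → (58/5, -199/5)
  seg 10: left by d1 = 7 → (23/5, -199/5)

d5 = 32/5
d6 = -10
d7 = 32/5
d8 = 202/5
d9 = 4
d10 = 269/5
endpoint = (23/5, -199/5)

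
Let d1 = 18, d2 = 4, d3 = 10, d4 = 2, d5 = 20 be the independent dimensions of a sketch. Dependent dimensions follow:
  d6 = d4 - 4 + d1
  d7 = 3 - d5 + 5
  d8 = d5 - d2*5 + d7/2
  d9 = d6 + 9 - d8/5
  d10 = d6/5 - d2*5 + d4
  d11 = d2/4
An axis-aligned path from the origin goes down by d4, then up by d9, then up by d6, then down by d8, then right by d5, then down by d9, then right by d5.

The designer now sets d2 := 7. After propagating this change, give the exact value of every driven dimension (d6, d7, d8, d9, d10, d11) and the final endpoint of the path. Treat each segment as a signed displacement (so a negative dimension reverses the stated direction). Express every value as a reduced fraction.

d6 = 16
d7 = -12
d8 = -21
d9 = 146/5
d10 = -149/5
d11 = 7/4
endpoint = (40, 35)

Apply edit: d2 := 7
  d6 = d4 - 4 + d1 = 16
  d7 = 3 - d5 + 5 = -12
  d8 = d5 - d2*5 + d7/2 = -21
  d9 = d6 + 9 - d8/5 = 146/5
  d10 = d6/5 - d2*5 + d4 = -149/5
  d11 = d2/4 = 7/4
Walk from origin (0, 0):
  seg 1: down by d4 = 2 → (0, -2)
  seg 2: up by d9 = 146/5 → (0, 136/5)
  seg 3: up by d6 = 16 → (0, 216/5)
  seg 4: down by d8 = -21 → (0, 321/5)
  seg 5: right by d5 = 20 → (20, 321/5)
  seg 6: down by d9 = 146/5 → (20, 35)
  seg 7: right by d5 = 20 → (40, 35)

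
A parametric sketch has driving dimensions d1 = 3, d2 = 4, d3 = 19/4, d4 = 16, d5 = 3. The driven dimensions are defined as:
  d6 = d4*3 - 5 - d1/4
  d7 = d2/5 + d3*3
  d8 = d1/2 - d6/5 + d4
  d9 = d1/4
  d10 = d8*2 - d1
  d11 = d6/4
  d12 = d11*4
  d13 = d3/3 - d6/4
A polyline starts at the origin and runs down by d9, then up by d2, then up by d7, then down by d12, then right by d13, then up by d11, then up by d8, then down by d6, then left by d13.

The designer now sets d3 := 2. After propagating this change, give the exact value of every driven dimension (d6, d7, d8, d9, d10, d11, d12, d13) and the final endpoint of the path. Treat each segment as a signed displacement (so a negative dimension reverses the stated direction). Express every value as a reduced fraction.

d6 = 169/4
d7 = 34/5
d8 = 181/20
d9 = 3/4
d10 = 151/10
d11 = 169/16
d12 = 169/4
d13 = -475/48
endpoint = (0, -4387/80)

Apply edit: d3 := 2
  d6 = d4*3 - 5 - d1/4 = 169/4
  d7 = d2/5 + d3*3 = 34/5
  d8 = d1/2 - d6/5 + d4 = 181/20
  d9 = d1/4 = 3/4
  d10 = d8*2 - d1 = 151/10
  d11 = d6/4 = 169/16
  d12 = d11*4 = 169/4
  d13 = d3/3 - d6/4 = -475/48
Walk from origin (0, 0):
  seg 1: down by d9 = 3/4 → (0, -3/4)
  seg 2: up by d2 = 4 → (0, 13/4)
  seg 3: up by d7 = 34/5 → (0, 201/20)
  seg 4: down by d12 = 169/4 → (0, -161/5)
  seg 5: right by d13 = -475/48 → (-475/48, -161/5)
  seg 6: up by d11 = 169/16 → (-475/48, -1731/80)
  seg 7: up by d8 = 181/20 → (-475/48, -1007/80)
  seg 8: down by d6 = 169/4 → (-475/48, -4387/80)
  seg 9: left by d13 = -475/48 → (0, -4387/80)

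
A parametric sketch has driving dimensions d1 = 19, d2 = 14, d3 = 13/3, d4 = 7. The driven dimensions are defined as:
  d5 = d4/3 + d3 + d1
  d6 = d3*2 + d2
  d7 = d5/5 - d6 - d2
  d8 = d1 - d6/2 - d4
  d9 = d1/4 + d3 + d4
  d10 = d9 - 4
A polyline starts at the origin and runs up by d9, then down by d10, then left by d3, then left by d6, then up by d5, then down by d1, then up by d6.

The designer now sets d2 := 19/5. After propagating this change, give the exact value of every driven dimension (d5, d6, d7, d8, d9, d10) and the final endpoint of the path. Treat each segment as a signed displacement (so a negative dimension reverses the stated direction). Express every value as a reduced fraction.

d5 = 77/3
d6 = 187/15
d7 = -167/15
d8 = 173/30
d9 = 193/12
d10 = 145/12
endpoint = (-84/5, 347/15)

Apply edit: d2 := 19/5
  d5 = d4/3 + d3 + d1 = 77/3
  d6 = d3*2 + d2 = 187/15
  d7 = d5/5 - d6 - d2 = -167/15
  d8 = d1 - d6/2 - d4 = 173/30
  d9 = d1/4 + d3 + d4 = 193/12
  d10 = d9 - 4 = 145/12
Walk from origin (0, 0):
  seg 1: up by d9 = 193/12 → (0, 193/12)
  seg 2: down by d10 = 145/12 → (0, 4)
  seg 3: left by d3 = 13/3 → (-13/3, 4)
  seg 4: left by d6 = 187/15 → (-84/5, 4)
  seg 5: up by d5 = 77/3 → (-84/5, 89/3)
  seg 6: down by d1 = 19 → (-84/5, 32/3)
  seg 7: up by d6 = 187/15 → (-84/5, 347/15)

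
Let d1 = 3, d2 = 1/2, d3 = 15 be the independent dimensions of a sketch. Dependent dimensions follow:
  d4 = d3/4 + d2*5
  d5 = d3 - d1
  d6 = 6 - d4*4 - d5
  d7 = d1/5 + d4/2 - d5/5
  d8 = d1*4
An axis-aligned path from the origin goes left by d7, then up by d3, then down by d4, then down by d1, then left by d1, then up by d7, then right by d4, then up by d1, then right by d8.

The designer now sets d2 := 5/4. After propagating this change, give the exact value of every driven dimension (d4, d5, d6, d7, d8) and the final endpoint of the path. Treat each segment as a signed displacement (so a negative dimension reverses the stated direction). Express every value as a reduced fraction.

Apply edit: d2 := 5/4
  d4 = d3/4 + d2*5 = 10
  d5 = d3 - d1 = 12
  d6 = 6 - d4*4 - d5 = -46
  d7 = d1/5 + d4/2 - d5/5 = 16/5
  d8 = d1*4 = 12
Walk from origin (0, 0):
  seg 1: left by d7 = 16/5 → (-16/5, 0)
  seg 2: up by d3 = 15 → (-16/5, 15)
  seg 3: down by d4 = 10 → (-16/5, 5)
  seg 4: down by d1 = 3 → (-16/5, 2)
  seg 5: left by d1 = 3 → (-31/5, 2)
  seg 6: up by d7 = 16/5 → (-31/5, 26/5)
  seg 7: right by d4 = 10 → (19/5, 26/5)
  seg 8: up by d1 = 3 → (19/5, 41/5)
  seg 9: right by d8 = 12 → (79/5, 41/5)

d4 = 10
d5 = 12
d6 = -46
d7 = 16/5
d8 = 12
endpoint = (79/5, 41/5)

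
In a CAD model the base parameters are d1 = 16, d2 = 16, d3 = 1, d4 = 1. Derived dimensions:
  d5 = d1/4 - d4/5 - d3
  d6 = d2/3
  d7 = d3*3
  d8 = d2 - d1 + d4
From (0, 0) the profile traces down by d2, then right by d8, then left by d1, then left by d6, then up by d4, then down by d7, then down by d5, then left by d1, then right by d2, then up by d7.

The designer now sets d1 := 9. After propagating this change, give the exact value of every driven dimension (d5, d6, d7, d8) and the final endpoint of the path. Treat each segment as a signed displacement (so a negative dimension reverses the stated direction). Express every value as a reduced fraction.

Apply edit: d1 := 9
  d5 = d1/4 - d4/5 - d3 = 21/20
  d6 = d2/3 = 16/3
  d7 = d3*3 = 3
  d8 = d2 - d1 + d4 = 8
Walk from origin (0, 0):
  seg 1: down by d2 = 16 → (0, -16)
  seg 2: right by d8 = 8 → (8, -16)
  seg 3: left by d1 = 9 → (-1, -16)
  seg 4: left by d6 = 16/3 → (-19/3, -16)
  seg 5: up by d4 = 1 → (-19/3, -15)
  seg 6: down by d7 = 3 → (-19/3, -18)
  seg 7: down by d5 = 21/20 → (-19/3, -381/20)
  seg 8: left by d1 = 9 → (-46/3, -381/20)
  seg 9: right by d2 = 16 → (2/3, -381/20)
  seg 10: up by d7 = 3 → (2/3, -321/20)

d5 = 21/20
d6 = 16/3
d7 = 3
d8 = 8
endpoint = (2/3, -321/20)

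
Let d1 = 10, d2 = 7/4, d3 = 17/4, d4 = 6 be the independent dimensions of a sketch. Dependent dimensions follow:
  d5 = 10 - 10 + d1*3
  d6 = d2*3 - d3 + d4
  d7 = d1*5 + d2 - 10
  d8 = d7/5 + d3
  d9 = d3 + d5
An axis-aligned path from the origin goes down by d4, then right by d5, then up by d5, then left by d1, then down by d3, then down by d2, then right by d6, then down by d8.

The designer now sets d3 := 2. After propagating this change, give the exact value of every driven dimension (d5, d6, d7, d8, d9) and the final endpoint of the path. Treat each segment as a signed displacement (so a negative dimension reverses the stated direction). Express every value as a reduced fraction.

Apply edit: d3 := 2
  d5 = 10 - 10 + d1*3 = 30
  d6 = d2*3 - d3 + d4 = 37/4
  d7 = d1*5 + d2 - 10 = 167/4
  d8 = d7/5 + d3 = 207/20
  d9 = d3 + d5 = 32
Walk from origin (0, 0):
  seg 1: down by d4 = 6 → (0, -6)
  seg 2: right by d5 = 30 → (30, -6)
  seg 3: up by d5 = 30 → (30, 24)
  seg 4: left by d1 = 10 → (20, 24)
  seg 5: down by d3 = 2 → (20, 22)
  seg 6: down by d2 = 7/4 → (20, 81/4)
  seg 7: right by d6 = 37/4 → (117/4, 81/4)
  seg 8: down by d8 = 207/20 → (117/4, 99/10)

d5 = 30
d6 = 37/4
d7 = 167/4
d8 = 207/20
d9 = 32
endpoint = (117/4, 99/10)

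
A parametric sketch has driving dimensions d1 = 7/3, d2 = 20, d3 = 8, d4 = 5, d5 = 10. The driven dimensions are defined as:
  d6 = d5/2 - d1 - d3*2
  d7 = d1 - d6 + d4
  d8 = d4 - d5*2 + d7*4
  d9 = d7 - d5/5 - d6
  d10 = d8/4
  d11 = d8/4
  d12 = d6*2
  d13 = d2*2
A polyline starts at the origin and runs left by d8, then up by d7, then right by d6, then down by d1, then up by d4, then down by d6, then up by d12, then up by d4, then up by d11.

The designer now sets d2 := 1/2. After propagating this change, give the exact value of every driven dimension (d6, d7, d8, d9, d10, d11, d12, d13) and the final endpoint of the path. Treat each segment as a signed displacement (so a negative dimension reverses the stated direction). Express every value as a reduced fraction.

d6 = -40/3
d7 = 62/3
d8 = 203/3
d9 = 32
d10 = 203/12
d11 = 203/12
d12 = -80/3
d13 = 1
endpoint = (-81, 383/12)

Apply edit: d2 := 1/2
  d6 = d5/2 - d1 - d3*2 = -40/3
  d7 = d1 - d6 + d4 = 62/3
  d8 = d4 - d5*2 + d7*4 = 203/3
  d9 = d7 - d5/5 - d6 = 32
  d10 = d8/4 = 203/12
  d11 = d8/4 = 203/12
  d12 = d6*2 = -80/3
  d13 = d2*2 = 1
Walk from origin (0, 0):
  seg 1: left by d8 = 203/3 → (-203/3, 0)
  seg 2: up by d7 = 62/3 → (-203/3, 62/3)
  seg 3: right by d6 = -40/3 → (-81, 62/3)
  seg 4: down by d1 = 7/3 → (-81, 55/3)
  seg 5: up by d4 = 5 → (-81, 70/3)
  seg 6: down by d6 = -40/3 → (-81, 110/3)
  seg 7: up by d12 = -80/3 → (-81, 10)
  seg 8: up by d4 = 5 → (-81, 15)
  seg 9: up by d11 = 203/12 → (-81, 383/12)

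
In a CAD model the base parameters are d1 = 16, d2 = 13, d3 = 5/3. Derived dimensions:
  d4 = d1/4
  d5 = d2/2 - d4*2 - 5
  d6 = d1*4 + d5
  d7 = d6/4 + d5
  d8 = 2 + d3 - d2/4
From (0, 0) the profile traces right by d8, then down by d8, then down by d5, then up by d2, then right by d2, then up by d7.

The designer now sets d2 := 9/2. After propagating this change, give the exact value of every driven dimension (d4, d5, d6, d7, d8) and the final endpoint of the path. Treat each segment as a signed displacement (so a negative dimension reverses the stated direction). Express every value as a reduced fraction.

d4 = 4
d5 = -43/4
d6 = 213/4
d7 = 41/16
d8 = 61/24
endpoint = (169/24, 733/48)

Apply edit: d2 := 9/2
  d4 = d1/4 = 4
  d5 = d2/2 - d4*2 - 5 = -43/4
  d6 = d1*4 + d5 = 213/4
  d7 = d6/4 + d5 = 41/16
  d8 = 2 + d3 - d2/4 = 61/24
Walk from origin (0, 0):
  seg 1: right by d8 = 61/24 → (61/24, 0)
  seg 2: down by d8 = 61/24 → (61/24, -61/24)
  seg 3: down by d5 = -43/4 → (61/24, 197/24)
  seg 4: up by d2 = 9/2 → (61/24, 305/24)
  seg 5: right by d2 = 9/2 → (169/24, 305/24)
  seg 6: up by d7 = 41/16 → (169/24, 733/48)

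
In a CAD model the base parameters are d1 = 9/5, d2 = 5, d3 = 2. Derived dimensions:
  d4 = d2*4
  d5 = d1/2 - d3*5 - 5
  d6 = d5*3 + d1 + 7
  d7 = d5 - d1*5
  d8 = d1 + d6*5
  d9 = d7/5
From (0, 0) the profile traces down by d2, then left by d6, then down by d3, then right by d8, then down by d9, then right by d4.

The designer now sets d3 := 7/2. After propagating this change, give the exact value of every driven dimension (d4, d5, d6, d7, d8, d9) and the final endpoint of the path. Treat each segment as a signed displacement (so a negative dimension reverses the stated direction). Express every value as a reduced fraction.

d4 = 20
d5 = -108/5
d6 = -56
d7 = -153/5
d8 = -1391/5
d9 = -153/25
endpoint = (-1011/5, -119/50)

Apply edit: d3 := 7/2
  d4 = d2*4 = 20
  d5 = d1/2 - d3*5 - 5 = -108/5
  d6 = d5*3 + d1 + 7 = -56
  d7 = d5 - d1*5 = -153/5
  d8 = d1 + d6*5 = -1391/5
  d9 = d7/5 = -153/25
Walk from origin (0, 0):
  seg 1: down by d2 = 5 → (0, -5)
  seg 2: left by d6 = -56 → (56, -5)
  seg 3: down by d3 = 7/2 → (56, -17/2)
  seg 4: right by d8 = -1391/5 → (-1111/5, -17/2)
  seg 5: down by d9 = -153/25 → (-1111/5, -119/50)
  seg 6: right by d4 = 20 → (-1011/5, -119/50)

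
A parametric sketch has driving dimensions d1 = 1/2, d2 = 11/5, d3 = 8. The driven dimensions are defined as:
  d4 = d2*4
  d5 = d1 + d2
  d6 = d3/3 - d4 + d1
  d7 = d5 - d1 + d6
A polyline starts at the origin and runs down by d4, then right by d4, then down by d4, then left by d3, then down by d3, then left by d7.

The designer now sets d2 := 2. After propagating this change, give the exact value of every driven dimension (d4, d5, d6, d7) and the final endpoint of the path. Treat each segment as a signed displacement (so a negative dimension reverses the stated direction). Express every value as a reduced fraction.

Apply edit: d2 := 2
  d4 = d2*4 = 8
  d5 = d1 + d2 = 5/2
  d6 = d3/3 - d4 + d1 = -29/6
  d7 = d5 - d1 + d6 = -17/6
Walk from origin (0, 0):
  seg 1: down by d4 = 8 → (0, -8)
  seg 2: right by d4 = 8 → (8, -8)
  seg 3: down by d4 = 8 → (8, -16)
  seg 4: left by d3 = 8 → (0, -16)
  seg 5: down by d3 = 8 → (0, -24)
  seg 6: left by d7 = -17/6 → (17/6, -24)

d4 = 8
d5 = 5/2
d6 = -29/6
d7 = -17/6
endpoint = (17/6, -24)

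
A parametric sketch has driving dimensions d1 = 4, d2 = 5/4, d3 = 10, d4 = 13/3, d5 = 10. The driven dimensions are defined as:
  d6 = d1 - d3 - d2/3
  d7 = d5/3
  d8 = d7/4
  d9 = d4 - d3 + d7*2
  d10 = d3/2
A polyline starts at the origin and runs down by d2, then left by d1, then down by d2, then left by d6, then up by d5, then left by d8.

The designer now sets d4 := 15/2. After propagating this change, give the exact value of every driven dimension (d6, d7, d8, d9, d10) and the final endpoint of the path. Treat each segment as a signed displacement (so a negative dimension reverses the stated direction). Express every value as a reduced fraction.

d6 = -77/12
d7 = 10/3
d8 = 5/6
d9 = 25/6
d10 = 5
endpoint = (19/12, 15/2)

Apply edit: d4 := 15/2
  d6 = d1 - d3 - d2/3 = -77/12
  d7 = d5/3 = 10/3
  d8 = d7/4 = 5/6
  d9 = d4 - d3 + d7*2 = 25/6
  d10 = d3/2 = 5
Walk from origin (0, 0):
  seg 1: down by d2 = 5/4 → (0, -5/4)
  seg 2: left by d1 = 4 → (-4, -5/4)
  seg 3: down by d2 = 5/4 → (-4, -5/2)
  seg 4: left by d6 = -77/12 → (29/12, -5/2)
  seg 5: up by d5 = 10 → (29/12, 15/2)
  seg 6: left by d8 = 5/6 → (19/12, 15/2)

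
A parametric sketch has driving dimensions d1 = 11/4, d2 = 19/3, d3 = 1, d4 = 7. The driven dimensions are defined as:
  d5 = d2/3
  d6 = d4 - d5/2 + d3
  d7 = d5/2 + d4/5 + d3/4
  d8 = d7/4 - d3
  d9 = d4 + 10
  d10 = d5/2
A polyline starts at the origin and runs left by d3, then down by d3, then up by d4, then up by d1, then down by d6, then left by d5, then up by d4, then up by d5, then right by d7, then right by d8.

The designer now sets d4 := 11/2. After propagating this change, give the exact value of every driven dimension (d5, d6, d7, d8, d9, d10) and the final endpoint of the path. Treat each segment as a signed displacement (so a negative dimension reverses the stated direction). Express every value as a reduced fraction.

Apply edit: d4 := 11/2
  d5 = d2/3 = 19/9
  d6 = d4 - d5/2 + d3 = 49/9
  d7 = d5/2 + d4/5 + d3/4 = 433/180
  d8 = d7/4 - d3 = -287/720
  d9 = d4 + 10 = 31/2
  d10 = d5/2 = 19/18
Walk from origin (0, 0):
  seg 1: left by d3 = 1 → (-1, 0)
  seg 2: down by d3 = 1 → (-1, -1)
  seg 3: up by d4 = 11/2 → (-1, 9/2)
  seg 4: up by d1 = 11/4 → (-1, 29/4)
  seg 5: down by d6 = 49/9 → (-1, 65/36)
  seg 6: left by d5 = 19/9 → (-28/9, 65/36)
  seg 7: up by d4 = 11/2 → (-28/9, 263/36)
  seg 8: up by d5 = 19/9 → (-28/9, 113/12)
  seg 9: right by d7 = 433/180 → (-127/180, 113/12)
  seg 10: right by d8 = -287/720 → (-53/48, 113/12)

d5 = 19/9
d6 = 49/9
d7 = 433/180
d8 = -287/720
d9 = 31/2
d10 = 19/18
endpoint = (-53/48, 113/12)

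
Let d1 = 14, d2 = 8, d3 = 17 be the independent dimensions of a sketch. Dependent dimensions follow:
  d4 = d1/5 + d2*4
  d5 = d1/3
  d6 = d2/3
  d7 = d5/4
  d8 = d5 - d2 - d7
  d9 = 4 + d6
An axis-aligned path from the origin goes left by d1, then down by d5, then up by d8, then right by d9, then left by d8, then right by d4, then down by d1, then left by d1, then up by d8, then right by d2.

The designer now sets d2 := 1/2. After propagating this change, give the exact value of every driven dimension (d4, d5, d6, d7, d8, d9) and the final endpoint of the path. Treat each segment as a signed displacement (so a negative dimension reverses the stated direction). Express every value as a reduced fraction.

d4 = 24/5
d5 = 14/3
d6 = 1/6
d7 = 7/6
d8 = 3
d9 = 25/6
endpoint = (-323/15, -38/3)

Apply edit: d2 := 1/2
  d4 = d1/5 + d2*4 = 24/5
  d5 = d1/3 = 14/3
  d6 = d2/3 = 1/6
  d7 = d5/4 = 7/6
  d8 = d5 - d2 - d7 = 3
  d9 = 4 + d6 = 25/6
Walk from origin (0, 0):
  seg 1: left by d1 = 14 → (-14, 0)
  seg 2: down by d5 = 14/3 → (-14, -14/3)
  seg 3: up by d8 = 3 → (-14, -5/3)
  seg 4: right by d9 = 25/6 → (-59/6, -5/3)
  seg 5: left by d8 = 3 → (-77/6, -5/3)
  seg 6: right by d4 = 24/5 → (-241/30, -5/3)
  seg 7: down by d1 = 14 → (-241/30, -47/3)
  seg 8: left by d1 = 14 → (-661/30, -47/3)
  seg 9: up by d8 = 3 → (-661/30, -38/3)
  seg 10: right by d2 = 1/2 → (-323/15, -38/3)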